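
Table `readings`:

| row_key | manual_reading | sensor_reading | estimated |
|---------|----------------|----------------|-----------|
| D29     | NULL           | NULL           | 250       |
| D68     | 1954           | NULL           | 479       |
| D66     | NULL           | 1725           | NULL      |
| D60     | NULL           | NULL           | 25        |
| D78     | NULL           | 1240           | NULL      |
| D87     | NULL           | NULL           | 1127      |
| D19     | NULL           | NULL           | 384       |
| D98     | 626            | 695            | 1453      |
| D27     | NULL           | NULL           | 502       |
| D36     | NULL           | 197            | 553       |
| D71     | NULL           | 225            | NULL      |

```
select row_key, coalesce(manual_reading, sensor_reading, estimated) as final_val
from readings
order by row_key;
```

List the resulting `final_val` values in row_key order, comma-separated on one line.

row_key=D19: manual_reading=NULL, sensor_reading=NULL, estimated=384 → 384
row_key=D27: manual_reading=NULL, sensor_reading=NULL, estimated=502 → 502
row_key=D29: manual_reading=NULL, sensor_reading=NULL, estimated=250 → 250
row_key=D36: manual_reading=NULL, sensor_reading=197 → 197
row_key=D60: manual_reading=NULL, sensor_reading=NULL, estimated=25 → 25
row_key=D66: manual_reading=NULL, sensor_reading=1725 → 1725
row_key=D68: manual_reading=1954 → 1954
row_key=D71: manual_reading=NULL, sensor_reading=225 → 225
row_key=D78: manual_reading=NULL, sensor_reading=1240 → 1240
row_key=D87: manual_reading=NULL, sensor_reading=NULL, estimated=1127 → 1127
row_key=D98: manual_reading=626 → 626

384, 502, 250, 197, 25, 1725, 1954, 225, 1240, 1127, 626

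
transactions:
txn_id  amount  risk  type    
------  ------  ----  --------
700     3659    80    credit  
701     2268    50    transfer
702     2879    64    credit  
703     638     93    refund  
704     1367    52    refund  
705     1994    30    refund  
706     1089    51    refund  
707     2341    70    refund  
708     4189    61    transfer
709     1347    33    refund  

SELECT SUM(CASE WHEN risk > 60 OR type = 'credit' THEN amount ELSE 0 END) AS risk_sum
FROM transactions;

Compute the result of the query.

13706

txn_id=700: ✓ → 3659
txn_id=701: ✗
txn_id=702: ✓ → 2879
txn_id=703: ✓ → 638
txn_id=704: ✗
txn_id=705: ✗
txn_id=706: ✗
txn_id=707: ✓ → 2341
txn_id=708: ✓ → 4189
txn_id=709: ✗
risk_sum = 3659 + 2879 + 638 + 2341 + 4189 = 13706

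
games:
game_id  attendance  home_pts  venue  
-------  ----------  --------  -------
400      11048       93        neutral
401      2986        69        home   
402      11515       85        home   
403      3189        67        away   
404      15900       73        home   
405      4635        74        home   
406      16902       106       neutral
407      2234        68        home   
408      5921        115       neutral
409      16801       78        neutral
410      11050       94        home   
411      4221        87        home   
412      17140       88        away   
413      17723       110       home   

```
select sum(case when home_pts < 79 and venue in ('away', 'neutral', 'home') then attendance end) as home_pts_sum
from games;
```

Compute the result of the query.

45745

game_id=400: ✗
game_id=401: ✓ → 2986
game_id=402: ✗
game_id=403: ✓ → 3189
game_id=404: ✓ → 15900
game_id=405: ✓ → 4635
game_id=406: ✗
game_id=407: ✓ → 2234
game_id=408: ✗
game_id=409: ✓ → 16801
game_id=410: ✗
game_id=411: ✗
game_id=412: ✗
game_id=413: ✗
home_pts_sum = 2986 + 3189 + 15900 + 4635 + 2234 + 16801 = 45745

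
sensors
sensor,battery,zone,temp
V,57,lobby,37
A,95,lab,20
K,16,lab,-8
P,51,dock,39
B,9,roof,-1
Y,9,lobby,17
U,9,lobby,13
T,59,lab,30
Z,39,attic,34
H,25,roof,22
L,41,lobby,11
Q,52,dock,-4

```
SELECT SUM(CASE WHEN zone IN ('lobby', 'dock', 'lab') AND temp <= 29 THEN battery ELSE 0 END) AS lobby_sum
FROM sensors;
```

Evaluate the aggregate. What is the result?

sensor=V: ✗
sensor=A: ✓ → 95
sensor=K: ✓ → 16
sensor=P: ✗
sensor=B: ✗
sensor=Y: ✓ → 9
sensor=U: ✓ → 9
sensor=T: ✗
sensor=Z: ✗
sensor=H: ✗
sensor=L: ✓ → 41
sensor=Q: ✓ → 52
lobby_sum = 95 + 16 + 9 + 9 + 41 + 52 = 222

222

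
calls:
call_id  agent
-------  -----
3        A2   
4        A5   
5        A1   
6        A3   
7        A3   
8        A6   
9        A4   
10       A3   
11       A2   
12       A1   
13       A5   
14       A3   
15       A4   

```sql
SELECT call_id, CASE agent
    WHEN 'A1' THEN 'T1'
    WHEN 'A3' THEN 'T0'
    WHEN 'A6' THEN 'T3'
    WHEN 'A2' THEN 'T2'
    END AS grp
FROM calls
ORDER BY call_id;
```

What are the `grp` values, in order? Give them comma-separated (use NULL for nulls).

T2, NULL, T1, T0, T0, T3, NULL, T0, T2, T1, NULL, T0, NULL

call_id=3: agent='A2' → T2
call_id=4: (no match → NULL) → NULL
call_id=5: agent='A1' → T1
call_id=6: agent='A3' → T0
call_id=7: agent='A3' → T0
call_id=8: agent='A6' → T3
call_id=9: (no match → NULL) → NULL
call_id=10: agent='A3' → T0
call_id=11: agent='A2' → T2
call_id=12: agent='A1' → T1
call_id=13: (no match → NULL) → NULL
call_id=14: agent='A3' → T0
call_id=15: (no match → NULL) → NULL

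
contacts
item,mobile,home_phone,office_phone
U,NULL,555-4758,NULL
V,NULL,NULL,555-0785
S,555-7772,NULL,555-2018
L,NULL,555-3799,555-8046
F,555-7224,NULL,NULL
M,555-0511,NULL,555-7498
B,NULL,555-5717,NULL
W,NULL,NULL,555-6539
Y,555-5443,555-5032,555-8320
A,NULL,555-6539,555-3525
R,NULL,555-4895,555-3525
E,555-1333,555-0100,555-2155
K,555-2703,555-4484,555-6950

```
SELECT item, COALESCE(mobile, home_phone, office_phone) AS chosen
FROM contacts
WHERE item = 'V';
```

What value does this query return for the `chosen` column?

555-0785

item = V: mobile=NULL, home_phone=NULL, office_phone=555-0785.
mobile=NULL, home_phone=NULL, office_phone=555-0785 → 555-0785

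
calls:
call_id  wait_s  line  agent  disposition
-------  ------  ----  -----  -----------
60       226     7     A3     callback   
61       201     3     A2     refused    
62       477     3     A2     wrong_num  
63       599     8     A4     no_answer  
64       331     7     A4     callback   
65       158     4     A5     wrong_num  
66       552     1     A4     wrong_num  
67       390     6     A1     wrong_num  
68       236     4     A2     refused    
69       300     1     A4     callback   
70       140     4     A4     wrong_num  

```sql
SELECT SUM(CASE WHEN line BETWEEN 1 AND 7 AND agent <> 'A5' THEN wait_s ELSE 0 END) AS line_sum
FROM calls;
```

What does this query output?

call_id=60: ✓ → 226
call_id=61: ✓ → 201
call_id=62: ✓ → 477
call_id=63: ✗
call_id=64: ✓ → 331
call_id=65: ✗
call_id=66: ✓ → 552
call_id=67: ✓ → 390
call_id=68: ✓ → 236
call_id=69: ✓ → 300
call_id=70: ✓ → 140
line_sum = 226 + 201 + 477 + 331 + 552 + 390 + 236 + 300 + 140 = 2853

2853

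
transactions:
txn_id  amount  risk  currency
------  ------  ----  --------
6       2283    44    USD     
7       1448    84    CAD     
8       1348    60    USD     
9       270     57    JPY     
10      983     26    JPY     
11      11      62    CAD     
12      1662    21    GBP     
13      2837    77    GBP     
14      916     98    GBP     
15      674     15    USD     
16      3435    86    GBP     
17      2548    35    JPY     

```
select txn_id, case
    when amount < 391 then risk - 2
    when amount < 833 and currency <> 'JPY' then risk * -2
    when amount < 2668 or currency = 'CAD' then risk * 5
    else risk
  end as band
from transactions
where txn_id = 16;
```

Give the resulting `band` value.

86

txn_id = 16: amount=3435, risk=86, currency=GBP.
amount < 391 → false
amount < 833 and currency <> 'JPY' → false
amount < 2668 or currency = 'CAD' → false
No prior WHEN matched → ELSE → 86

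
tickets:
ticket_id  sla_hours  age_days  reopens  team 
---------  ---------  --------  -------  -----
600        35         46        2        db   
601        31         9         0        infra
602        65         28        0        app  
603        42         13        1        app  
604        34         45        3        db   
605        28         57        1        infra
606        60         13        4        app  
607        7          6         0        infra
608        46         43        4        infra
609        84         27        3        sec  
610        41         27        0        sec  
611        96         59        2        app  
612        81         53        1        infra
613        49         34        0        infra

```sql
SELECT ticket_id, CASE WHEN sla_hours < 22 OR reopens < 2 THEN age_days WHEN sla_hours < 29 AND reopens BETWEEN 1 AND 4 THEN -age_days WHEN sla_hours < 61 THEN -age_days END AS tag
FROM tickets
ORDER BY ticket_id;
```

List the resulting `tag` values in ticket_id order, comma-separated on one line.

ticket_id=600: sla_hours < 61 → -46
ticket_id=601: sla_hours < 22 OR reopens < 2 → 9
ticket_id=602: sla_hours < 22 OR reopens < 2 → 28
ticket_id=603: sla_hours < 22 OR reopens < 2 → 13
ticket_id=604: sla_hours < 61 → -45
ticket_id=605: sla_hours < 22 OR reopens < 2 → 57
ticket_id=606: sla_hours < 61 → -13
ticket_id=607: sla_hours < 22 OR reopens < 2 → 6
ticket_id=608: sla_hours < 61 → -43
ticket_id=609: (no match → NULL) → NULL
ticket_id=610: sla_hours < 22 OR reopens < 2 → 27
ticket_id=611: (no match → NULL) → NULL
ticket_id=612: sla_hours < 22 OR reopens < 2 → 53
ticket_id=613: sla_hours < 22 OR reopens < 2 → 34

-46, 9, 28, 13, -45, 57, -13, 6, -43, NULL, 27, NULL, 53, 34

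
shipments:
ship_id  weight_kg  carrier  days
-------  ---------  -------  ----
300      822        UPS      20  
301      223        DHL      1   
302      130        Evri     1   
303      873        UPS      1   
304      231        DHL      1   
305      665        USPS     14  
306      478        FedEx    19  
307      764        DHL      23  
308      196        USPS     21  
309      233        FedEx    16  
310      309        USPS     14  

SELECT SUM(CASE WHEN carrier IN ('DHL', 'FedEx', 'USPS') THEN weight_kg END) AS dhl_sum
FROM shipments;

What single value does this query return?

3099

ship_id=300: ✗
ship_id=301: ✓ → 223
ship_id=302: ✗
ship_id=303: ✗
ship_id=304: ✓ → 231
ship_id=305: ✓ → 665
ship_id=306: ✓ → 478
ship_id=307: ✓ → 764
ship_id=308: ✓ → 196
ship_id=309: ✓ → 233
ship_id=310: ✓ → 309
dhl_sum = 223 + 231 + 665 + 478 + 764 + 196 + 233 + 309 = 3099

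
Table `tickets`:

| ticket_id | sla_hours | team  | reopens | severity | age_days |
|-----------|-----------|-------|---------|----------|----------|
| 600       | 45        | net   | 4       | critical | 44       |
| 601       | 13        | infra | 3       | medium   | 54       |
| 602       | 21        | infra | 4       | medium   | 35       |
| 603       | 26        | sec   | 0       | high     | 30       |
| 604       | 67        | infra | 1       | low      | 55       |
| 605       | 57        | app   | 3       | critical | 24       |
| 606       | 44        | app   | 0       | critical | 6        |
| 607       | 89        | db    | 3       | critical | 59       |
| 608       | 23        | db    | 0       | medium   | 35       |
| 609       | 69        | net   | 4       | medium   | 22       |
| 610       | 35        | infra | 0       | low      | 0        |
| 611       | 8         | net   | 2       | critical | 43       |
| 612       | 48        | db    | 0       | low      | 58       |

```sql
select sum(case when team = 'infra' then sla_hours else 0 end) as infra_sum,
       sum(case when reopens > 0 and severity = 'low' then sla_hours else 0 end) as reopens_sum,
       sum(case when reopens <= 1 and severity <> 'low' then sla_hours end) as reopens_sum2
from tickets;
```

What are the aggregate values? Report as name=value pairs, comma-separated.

infra_sum=136, reopens_sum=67, reopens_sum2=93

[infra_sum: team = 'infra']
ticket_id=600: ✗
ticket_id=601: ✓ → 13
ticket_id=602: ✓ → 21
ticket_id=603: ✗
ticket_id=604: ✓ → 67
ticket_id=605: ✗
ticket_id=606: ✗
ticket_id=607: ✗
ticket_id=608: ✗
ticket_id=609: ✗
ticket_id=610: ✓ → 35
ticket_id=611: ✗
ticket_id=612: ✗
infra_sum = 13 + 21 + 67 + 35 = 136
—
[reopens_sum: reopens > 0 and severity = 'low']
ticket_id=600: ✗
ticket_id=601: ✗
ticket_id=602: ✗
ticket_id=603: ✗
ticket_id=604: ✓ → 67
ticket_id=605: ✗
ticket_id=606: ✗
ticket_id=607: ✗
ticket_id=608: ✗
ticket_id=609: ✗
ticket_id=610: ✗
ticket_id=611: ✗
ticket_id=612: ✗
reopens_sum = 67
—
[reopens_sum2: reopens <= 1 and severity <> 'low']
ticket_id=600: ✗
ticket_id=601: ✗
ticket_id=602: ✗
ticket_id=603: ✓ → 26
ticket_id=604: ✗
ticket_id=605: ✗
ticket_id=606: ✓ → 44
ticket_id=607: ✗
ticket_id=608: ✓ → 23
ticket_id=609: ✗
ticket_id=610: ✗
ticket_id=611: ✗
ticket_id=612: ✗
reopens_sum2 = 26 + 44 + 23 = 93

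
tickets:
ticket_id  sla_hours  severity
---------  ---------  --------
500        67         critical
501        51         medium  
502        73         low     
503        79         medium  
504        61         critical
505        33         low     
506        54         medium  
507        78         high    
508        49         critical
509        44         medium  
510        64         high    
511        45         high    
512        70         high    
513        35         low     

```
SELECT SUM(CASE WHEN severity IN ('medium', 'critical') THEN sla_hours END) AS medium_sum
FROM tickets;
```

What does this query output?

ticket_id=500: ✓ → 67
ticket_id=501: ✓ → 51
ticket_id=502: ✗
ticket_id=503: ✓ → 79
ticket_id=504: ✓ → 61
ticket_id=505: ✗
ticket_id=506: ✓ → 54
ticket_id=507: ✗
ticket_id=508: ✓ → 49
ticket_id=509: ✓ → 44
ticket_id=510: ✗
ticket_id=511: ✗
ticket_id=512: ✗
ticket_id=513: ✗
medium_sum = 67 + 51 + 79 + 61 + 54 + 49 + 44 = 405

405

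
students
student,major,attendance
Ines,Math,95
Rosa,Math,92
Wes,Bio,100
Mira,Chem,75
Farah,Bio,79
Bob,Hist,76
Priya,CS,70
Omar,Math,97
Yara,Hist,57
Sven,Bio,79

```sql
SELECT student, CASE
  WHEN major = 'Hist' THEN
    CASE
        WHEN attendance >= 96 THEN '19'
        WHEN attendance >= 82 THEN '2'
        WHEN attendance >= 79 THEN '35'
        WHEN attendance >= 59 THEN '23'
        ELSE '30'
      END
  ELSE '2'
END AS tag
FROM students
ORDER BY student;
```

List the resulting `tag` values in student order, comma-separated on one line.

student=Bob: major='Hist' → inner[attendance >= 59] → 23
student=Farah: major='Bio' → outer ELSE → 2
student=Ines: major='Math' → outer ELSE → 2
student=Mira: major='Chem' → outer ELSE → 2
student=Omar: major='Math' → outer ELSE → 2
student=Priya: major='CS' → outer ELSE → 2
student=Rosa: major='Math' → outer ELSE → 2
student=Sven: major='Bio' → outer ELSE → 2
student=Wes: major='Bio' → outer ELSE → 2
student=Yara: major='Hist' → inner[ELSE] → 30

23, 2, 2, 2, 2, 2, 2, 2, 2, 30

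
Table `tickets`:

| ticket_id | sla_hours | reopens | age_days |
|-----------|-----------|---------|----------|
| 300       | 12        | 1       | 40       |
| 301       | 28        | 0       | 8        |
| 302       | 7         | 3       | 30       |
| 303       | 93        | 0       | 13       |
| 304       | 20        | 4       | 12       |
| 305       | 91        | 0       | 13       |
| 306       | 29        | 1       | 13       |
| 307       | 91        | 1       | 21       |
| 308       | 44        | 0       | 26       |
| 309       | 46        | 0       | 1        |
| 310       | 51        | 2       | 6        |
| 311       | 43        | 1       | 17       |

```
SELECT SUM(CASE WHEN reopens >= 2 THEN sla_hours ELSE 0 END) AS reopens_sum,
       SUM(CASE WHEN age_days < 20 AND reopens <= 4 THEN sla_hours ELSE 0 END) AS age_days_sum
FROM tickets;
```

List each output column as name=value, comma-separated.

[reopens_sum: reopens >= 2]
ticket_id=300: ✗
ticket_id=301: ✗
ticket_id=302: ✓ → 7
ticket_id=303: ✗
ticket_id=304: ✓ → 20
ticket_id=305: ✗
ticket_id=306: ✗
ticket_id=307: ✗
ticket_id=308: ✗
ticket_id=309: ✗
ticket_id=310: ✓ → 51
ticket_id=311: ✗
reopens_sum = 7 + 20 + 51 = 78
—
[age_days_sum: age_days < 20 AND reopens <= 4]
ticket_id=300: ✗
ticket_id=301: ✓ → 28
ticket_id=302: ✗
ticket_id=303: ✓ → 93
ticket_id=304: ✓ → 20
ticket_id=305: ✓ → 91
ticket_id=306: ✓ → 29
ticket_id=307: ✗
ticket_id=308: ✗
ticket_id=309: ✓ → 46
ticket_id=310: ✓ → 51
ticket_id=311: ✓ → 43
age_days_sum = 28 + 93 + 20 + 91 + 29 + 46 + 51 + 43 = 401

reopens_sum=78, age_days_sum=401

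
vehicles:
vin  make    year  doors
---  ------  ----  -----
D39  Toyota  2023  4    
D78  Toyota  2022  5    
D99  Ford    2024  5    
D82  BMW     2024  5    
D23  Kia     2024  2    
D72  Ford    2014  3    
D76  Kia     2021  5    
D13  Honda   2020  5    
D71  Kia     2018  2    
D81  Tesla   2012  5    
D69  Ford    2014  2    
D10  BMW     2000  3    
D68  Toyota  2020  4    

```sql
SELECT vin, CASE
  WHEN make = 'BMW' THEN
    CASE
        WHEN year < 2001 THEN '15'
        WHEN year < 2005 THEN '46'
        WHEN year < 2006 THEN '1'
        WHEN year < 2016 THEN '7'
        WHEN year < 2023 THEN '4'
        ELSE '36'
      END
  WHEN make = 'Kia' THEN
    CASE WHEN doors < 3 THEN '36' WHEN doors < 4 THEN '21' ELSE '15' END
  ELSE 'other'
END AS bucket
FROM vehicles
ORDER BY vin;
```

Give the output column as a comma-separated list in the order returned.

vin=D10: make='BMW' → inner[year < 2001] → 15
vin=D13: make='Honda' → outer ELSE → other
vin=D23: make='Kia' → inner[doors < 3] → 36
vin=D39: make='Toyota' → outer ELSE → other
vin=D68: make='Toyota' → outer ELSE → other
vin=D69: make='Ford' → outer ELSE → other
vin=D71: make='Kia' → inner[doors < 3] → 36
vin=D72: make='Ford' → outer ELSE → other
vin=D76: make='Kia' → inner[ELSE] → 15
vin=D78: make='Toyota' → outer ELSE → other
vin=D81: make='Tesla' → outer ELSE → other
vin=D82: make='BMW' → inner[ELSE] → 36
vin=D99: make='Ford' → outer ELSE → other

15, other, 36, other, other, other, 36, other, 15, other, other, 36, other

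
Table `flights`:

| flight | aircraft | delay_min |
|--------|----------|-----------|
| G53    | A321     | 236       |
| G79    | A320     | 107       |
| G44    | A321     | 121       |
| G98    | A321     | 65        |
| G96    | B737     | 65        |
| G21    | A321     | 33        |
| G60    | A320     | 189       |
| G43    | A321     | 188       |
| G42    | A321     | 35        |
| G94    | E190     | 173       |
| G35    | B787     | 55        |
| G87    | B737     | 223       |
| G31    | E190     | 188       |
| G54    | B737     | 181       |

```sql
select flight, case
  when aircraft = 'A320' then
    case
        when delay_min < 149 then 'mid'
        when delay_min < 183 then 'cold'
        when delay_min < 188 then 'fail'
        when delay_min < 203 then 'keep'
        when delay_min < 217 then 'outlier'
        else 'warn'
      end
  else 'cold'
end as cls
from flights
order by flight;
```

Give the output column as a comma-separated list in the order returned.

cold, cold, cold, cold, cold, cold, cold, cold, keep, mid, cold, cold, cold, cold

flight=G21: aircraft='A321' → outer ELSE → cold
flight=G31: aircraft='E190' → outer ELSE → cold
flight=G35: aircraft='B787' → outer ELSE → cold
flight=G42: aircraft='A321' → outer ELSE → cold
flight=G43: aircraft='A321' → outer ELSE → cold
flight=G44: aircraft='A321' → outer ELSE → cold
flight=G53: aircraft='A321' → outer ELSE → cold
flight=G54: aircraft='B737' → outer ELSE → cold
flight=G60: aircraft='A320' → inner[delay_min < 203] → keep
flight=G79: aircraft='A320' → inner[delay_min < 149] → mid
flight=G87: aircraft='B737' → outer ELSE → cold
flight=G94: aircraft='E190' → outer ELSE → cold
flight=G96: aircraft='B737' → outer ELSE → cold
flight=G98: aircraft='A321' → outer ELSE → cold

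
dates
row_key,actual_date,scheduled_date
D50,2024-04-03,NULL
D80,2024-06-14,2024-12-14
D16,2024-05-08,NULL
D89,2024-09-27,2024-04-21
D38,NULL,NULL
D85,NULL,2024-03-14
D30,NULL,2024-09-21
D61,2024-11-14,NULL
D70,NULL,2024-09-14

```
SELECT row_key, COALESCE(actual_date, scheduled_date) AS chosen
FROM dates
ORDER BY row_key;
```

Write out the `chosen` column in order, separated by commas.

2024-05-08, 2024-09-21, NULL, 2024-04-03, 2024-11-14, 2024-09-14, 2024-06-14, 2024-03-14, 2024-09-27

row_key=D16: actual_date=2024-05-08 → 2024-05-08
row_key=D30: actual_date=NULL, scheduled_date=2024-09-21 → 2024-09-21
row_key=D38: actual_date=NULL, scheduled_date=NULL (all NULL) → NULL
row_key=D50: actual_date=2024-04-03 → 2024-04-03
row_key=D61: actual_date=2024-11-14 → 2024-11-14
row_key=D70: actual_date=NULL, scheduled_date=2024-09-14 → 2024-09-14
row_key=D80: actual_date=2024-06-14 → 2024-06-14
row_key=D85: actual_date=NULL, scheduled_date=2024-03-14 → 2024-03-14
row_key=D89: actual_date=2024-09-27 → 2024-09-27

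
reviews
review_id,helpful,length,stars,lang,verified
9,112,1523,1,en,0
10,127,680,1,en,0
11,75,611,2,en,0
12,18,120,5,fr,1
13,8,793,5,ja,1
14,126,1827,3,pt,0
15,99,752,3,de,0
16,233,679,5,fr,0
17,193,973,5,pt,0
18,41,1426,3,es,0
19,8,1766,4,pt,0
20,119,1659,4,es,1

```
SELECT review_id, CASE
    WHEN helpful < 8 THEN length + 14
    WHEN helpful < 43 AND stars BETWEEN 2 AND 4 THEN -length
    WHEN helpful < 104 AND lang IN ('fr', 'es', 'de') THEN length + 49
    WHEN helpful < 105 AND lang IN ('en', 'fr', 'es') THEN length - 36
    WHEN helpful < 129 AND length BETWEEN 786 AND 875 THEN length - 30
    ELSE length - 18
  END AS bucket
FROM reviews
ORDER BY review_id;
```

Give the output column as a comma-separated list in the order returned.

review_id=9: ELSE → 1505
review_id=10: ELSE → 662
review_id=11: helpful < 105 AND lang IN ('en', 'fr', 'es') → 575
review_id=12: helpful < 104 AND lang IN ('fr', 'es', 'de') → 169
review_id=13: helpful < 129 AND length BETWEEN 786 AND 875 → 763
review_id=14: ELSE → 1809
review_id=15: helpful < 104 AND lang IN ('fr', 'es', 'de') → 801
review_id=16: ELSE → 661
review_id=17: ELSE → 955
review_id=18: helpful < 43 AND stars BETWEEN 2 AND 4 → -1426
review_id=19: helpful < 43 AND stars BETWEEN 2 AND 4 → -1766
review_id=20: ELSE → 1641

1505, 662, 575, 169, 763, 1809, 801, 661, 955, -1426, -1766, 1641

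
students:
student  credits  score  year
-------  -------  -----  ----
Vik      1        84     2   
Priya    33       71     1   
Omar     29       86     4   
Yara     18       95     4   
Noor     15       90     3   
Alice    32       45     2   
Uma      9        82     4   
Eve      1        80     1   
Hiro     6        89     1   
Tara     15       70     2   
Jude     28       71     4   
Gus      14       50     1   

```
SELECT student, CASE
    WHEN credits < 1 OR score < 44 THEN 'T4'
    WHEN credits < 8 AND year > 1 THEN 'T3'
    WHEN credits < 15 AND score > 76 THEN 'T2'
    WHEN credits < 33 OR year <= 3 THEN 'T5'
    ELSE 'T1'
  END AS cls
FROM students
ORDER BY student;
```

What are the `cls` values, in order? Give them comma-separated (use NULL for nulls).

student=Alice: credits < 33 OR year <= 3 → T5
student=Eve: credits < 15 AND score > 76 → T2
student=Gus: credits < 33 OR year <= 3 → T5
student=Hiro: credits < 15 AND score > 76 → T2
student=Jude: credits < 33 OR year <= 3 → T5
student=Noor: credits < 33 OR year <= 3 → T5
student=Omar: credits < 33 OR year <= 3 → T5
student=Priya: credits < 33 OR year <= 3 → T5
student=Tara: credits < 33 OR year <= 3 → T5
student=Uma: credits < 15 AND score > 76 → T2
student=Vik: credits < 8 AND year > 1 → T3
student=Yara: credits < 33 OR year <= 3 → T5

T5, T2, T5, T2, T5, T5, T5, T5, T5, T2, T3, T5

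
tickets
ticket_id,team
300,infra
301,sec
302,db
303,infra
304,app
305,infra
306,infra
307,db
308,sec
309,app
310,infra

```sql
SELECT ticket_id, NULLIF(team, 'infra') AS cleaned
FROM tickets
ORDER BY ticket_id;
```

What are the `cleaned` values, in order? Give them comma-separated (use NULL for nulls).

NULL, sec, db, NULL, app, NULL, NULL, db, sec, app, NULL

ticket_id=300: team=infra vs infra: equal → NULL
ticket_id=301: team=sec vs infra: differ → sec
ticket_id=302: team=db vs infra: differ → db
ticket_id=303: team=infra vs infra: equal → NULL
ticket_id=304: team=app vs infra: differ → app
ticket_id=305: team=infra vs infra: equal → NULL
ticket_id=306: team=infra vs infra: equal → NULL
ticket_id=307: team=db vs infra: differ → db
ticket_id=308: team=sec vs infra: differ → sec
ticket_id=309: team=app vs infra: differ → app
ticket_id=310: team=infra vs infra: equal → NULL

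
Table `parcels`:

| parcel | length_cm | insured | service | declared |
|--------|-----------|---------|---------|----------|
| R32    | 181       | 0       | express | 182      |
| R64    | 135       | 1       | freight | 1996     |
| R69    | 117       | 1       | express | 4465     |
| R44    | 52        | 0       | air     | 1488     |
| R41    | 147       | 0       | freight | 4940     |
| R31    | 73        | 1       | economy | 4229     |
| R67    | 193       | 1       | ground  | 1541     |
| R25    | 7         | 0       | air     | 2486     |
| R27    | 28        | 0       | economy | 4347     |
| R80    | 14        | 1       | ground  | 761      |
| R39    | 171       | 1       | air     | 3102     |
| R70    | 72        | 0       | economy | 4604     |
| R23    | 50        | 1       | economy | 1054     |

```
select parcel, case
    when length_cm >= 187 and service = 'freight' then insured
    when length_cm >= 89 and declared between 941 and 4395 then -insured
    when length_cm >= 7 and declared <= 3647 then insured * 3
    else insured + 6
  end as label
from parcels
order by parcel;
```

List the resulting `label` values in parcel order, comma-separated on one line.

3, 0, 6, 7, 0, -1, 6, 0, -1, -1, 7, 6, 3

parcel=R23: length_cm >= 7 and declared <= 3647 → 3
parcel=R25: length_cm >= 7 and declared <= 3647 → 0
parcel=R27: ELSE → 6
parcel=R31: ELSE → 7
parcel=R32: length_cm >= 7 and declared <= 3647 → 0
parcel=R39: length_cm >= 89 and declared between 941 and 4395 → -1
parcel=R41: ELSE → 6
parcel=R44: length_cm >= 7 and declared <= 3647 → 0
parcel=R64: length_cm >= 89 and declared between 941 and 4395 → -1
parcel=R67: length_cm >= 89 and declared between 941 and 4395 → -1
parcel=R69: ELSE → 7
parcel=R70: ELSE → 6
parcel=R80: length_cm >= 7 and declared <= 3647 → 3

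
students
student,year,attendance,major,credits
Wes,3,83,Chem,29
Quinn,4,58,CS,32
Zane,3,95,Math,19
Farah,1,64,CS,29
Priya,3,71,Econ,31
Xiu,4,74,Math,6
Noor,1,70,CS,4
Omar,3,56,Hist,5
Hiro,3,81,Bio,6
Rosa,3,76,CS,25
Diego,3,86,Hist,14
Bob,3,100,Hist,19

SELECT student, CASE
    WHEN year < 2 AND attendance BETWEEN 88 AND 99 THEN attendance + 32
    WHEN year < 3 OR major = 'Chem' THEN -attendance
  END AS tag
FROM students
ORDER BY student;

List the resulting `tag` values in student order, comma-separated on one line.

NULL, NULL, -64, NULL, -70, NULL, NULL, NULL, NULL, -83, NULL, NULL

student=Bob: (no match → NULL) → NULL
student=Diego: (no match → NULL) → NULL
student=Farah: year < 3 OR major = 'Chem' → -64
student=Hiro: (no match → NULL) → NULL
student=Noor: year < 3 OR major = 'Chem' → -70
student=Omar: (no match → NULL) → NULL
student=Priya: (no match → NULL) → NULL
student=Quinn: (no match → NULL) → NULL
student=Rosa: (no match → NULL) → NULL
student=Wes: year < 3 OR major = 'Chem' → -83
student=Xiu: (no match → NULL) → NULL
student=Zane: (no match → NULL) → NULL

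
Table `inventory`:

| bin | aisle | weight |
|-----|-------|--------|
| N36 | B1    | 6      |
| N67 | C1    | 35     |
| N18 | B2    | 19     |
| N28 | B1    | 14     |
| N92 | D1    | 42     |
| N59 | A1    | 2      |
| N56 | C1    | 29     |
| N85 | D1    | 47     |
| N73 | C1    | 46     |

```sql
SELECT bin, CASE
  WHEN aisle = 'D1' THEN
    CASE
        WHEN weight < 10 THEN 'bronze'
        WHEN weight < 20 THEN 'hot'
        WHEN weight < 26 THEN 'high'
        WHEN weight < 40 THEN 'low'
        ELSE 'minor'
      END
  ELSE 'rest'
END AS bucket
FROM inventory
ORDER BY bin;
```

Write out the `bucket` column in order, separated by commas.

rest, rest, rest, rest, rest, rest, rest, minor, minor

bin=N18: aisle='B2' → outer ELSE → rest
bin=N28: aisle='B1' → outer ELSE → rest
bin=N36: aisle='B1' → outer ELSE → rest
bin=N56: aisle='C1' → outer ELSE → rest
bin=N59: aisle='A1' → outer ELSE → rest
bin=N67: aisle='C1' → outer ELSE → rest
bin=N73: aisle='C1' → outer ELSE → rest
bin=N85: aisle='D1' → inner[ELSE] → minor
bin=N92: aisle='D1' → inner[ELSE] → minor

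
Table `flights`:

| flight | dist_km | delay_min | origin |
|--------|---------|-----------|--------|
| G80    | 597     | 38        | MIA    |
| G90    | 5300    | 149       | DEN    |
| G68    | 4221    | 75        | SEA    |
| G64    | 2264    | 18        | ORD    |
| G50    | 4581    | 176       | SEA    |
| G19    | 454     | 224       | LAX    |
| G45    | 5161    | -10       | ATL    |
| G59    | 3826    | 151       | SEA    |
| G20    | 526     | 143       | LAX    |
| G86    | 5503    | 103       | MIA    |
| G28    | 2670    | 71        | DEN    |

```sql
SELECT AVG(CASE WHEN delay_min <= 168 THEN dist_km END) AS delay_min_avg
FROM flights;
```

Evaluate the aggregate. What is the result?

flight=G80: ✓ → 597
flight=G90: ✓ → 5300
flight=G68: ✓ → 4221
flight=G64: ✓ → 2264
flight=G50: ✗
flight=G19: ✗
flight=G45: ✓ → 5161
flight=G59: ✓ → 3826
flight=G20: ✓ → 526
flight=G86: ✓ → 5503
flight=G28: ✓ → 2670
delay_min_avg = (597 + 5300 + 4221 + 2264 + 5161 + 3826 + 526 + 5503 + 2670) / 9 = 3340.8888888889

3340.8888888889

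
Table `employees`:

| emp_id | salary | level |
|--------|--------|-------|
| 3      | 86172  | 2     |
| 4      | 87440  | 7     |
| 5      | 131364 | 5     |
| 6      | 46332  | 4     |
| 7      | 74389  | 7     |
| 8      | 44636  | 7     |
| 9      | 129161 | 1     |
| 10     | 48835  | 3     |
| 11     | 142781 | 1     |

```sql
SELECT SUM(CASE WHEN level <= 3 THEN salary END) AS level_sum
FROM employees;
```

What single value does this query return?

emp_id=3: ✓ → 86172
emp_id=4: ✗
emp_id=5: ✗
emp_id=6: ✗
emp_id=7: ✗
emp_id=8: ✗
emp_id=9: ✓ → 129161
emp_id=10: ✓ → 48835
emp_id=11: ✓ → 142781
level_sum = 86172 + 129161 + 48835 + 142781 = 406949

406949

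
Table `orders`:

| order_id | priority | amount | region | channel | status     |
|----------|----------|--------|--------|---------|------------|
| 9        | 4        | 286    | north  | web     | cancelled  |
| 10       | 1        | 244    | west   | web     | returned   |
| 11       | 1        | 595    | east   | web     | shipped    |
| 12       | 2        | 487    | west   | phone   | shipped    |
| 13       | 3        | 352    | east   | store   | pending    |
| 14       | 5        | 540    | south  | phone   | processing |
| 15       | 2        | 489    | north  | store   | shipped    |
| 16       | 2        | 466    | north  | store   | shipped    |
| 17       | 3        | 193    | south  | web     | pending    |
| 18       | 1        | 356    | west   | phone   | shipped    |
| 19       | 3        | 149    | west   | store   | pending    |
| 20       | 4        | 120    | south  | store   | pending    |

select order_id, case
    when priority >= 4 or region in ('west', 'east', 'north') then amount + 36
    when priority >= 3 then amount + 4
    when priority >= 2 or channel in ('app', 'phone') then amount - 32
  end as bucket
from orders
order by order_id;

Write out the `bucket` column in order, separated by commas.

order_id=9: priority >= 4 or region in ('west', 'east', 'north') → 322
order_id=10: priority >= 4 or region in ('west', 'east', 'north') → 280
order_id=11: priority >= 4 or region in ('west', 'east', 'north') → 631
order_id=12: priority >= 4 or region in ('west', 'east', 'north') → 523
order_id=13: priority >= 4 or region in ('west', 'east', 'north') → 388
order_id=14: priority >= 4 or region in ('west', 'east', 'north') → 576
order_id=15: priority >= 4 or region in ('west', 'east', 'north') → 525
order_id=16: priority >= 4 or region in ('west', 'east', 'north') → 502
order_id=17: priority >= 3 → 197
order_id=18: priority >= 4 or region in ('west', 'east', 'north') → 392
order_id=19: priority >= 4 or region in ('west', 'east', 'north') → 185
order_id=20: priority >= 4 or region in ('west', 'east', 'north') → 156

322, 280, 631, 523, 388, 576, 525, 502, 197, 392, 185, 156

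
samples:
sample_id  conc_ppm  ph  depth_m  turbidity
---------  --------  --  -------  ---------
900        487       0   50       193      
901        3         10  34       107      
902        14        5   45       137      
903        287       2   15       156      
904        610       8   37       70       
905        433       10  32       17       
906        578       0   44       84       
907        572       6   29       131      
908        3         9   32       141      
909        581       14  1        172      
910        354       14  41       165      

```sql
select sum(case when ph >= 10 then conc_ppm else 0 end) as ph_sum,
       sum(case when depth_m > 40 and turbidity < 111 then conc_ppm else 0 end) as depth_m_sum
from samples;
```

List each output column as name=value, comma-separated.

ph_sum=1371, depth_m_sum=578

[ph_sum: ph >= 10]
sample_id=900: ✗
sample_id=901: ✓ → 3
sample_id=902: ✗
sample_id=903: ✗
sample_id=904: ✗
sample_id=905: ✓ → 433
sample_id=906: ✗
sample_id=907: ✗
sample_id=908: ✗
sample_id=909: ✓ → 581
sample_id=910: ✓ → 354
ph_sum = 3 + 433 + 581 + 354 = 1371
—
[depth_m_sum: depth_m > 40 and turbidity < 111]
sample_id=900: ✗
sample_id=901: ✗
sample_id=902: ✗
sample_id=903: ✗
sample_id=904: ✗
sample_id=905: ✗
sample_id=906: ✓ → 578
sample_id=907: ✗
sample_id=908: ✗
sample_id=909: ✗
sample_id=910: ✗
depth_m_sum = 578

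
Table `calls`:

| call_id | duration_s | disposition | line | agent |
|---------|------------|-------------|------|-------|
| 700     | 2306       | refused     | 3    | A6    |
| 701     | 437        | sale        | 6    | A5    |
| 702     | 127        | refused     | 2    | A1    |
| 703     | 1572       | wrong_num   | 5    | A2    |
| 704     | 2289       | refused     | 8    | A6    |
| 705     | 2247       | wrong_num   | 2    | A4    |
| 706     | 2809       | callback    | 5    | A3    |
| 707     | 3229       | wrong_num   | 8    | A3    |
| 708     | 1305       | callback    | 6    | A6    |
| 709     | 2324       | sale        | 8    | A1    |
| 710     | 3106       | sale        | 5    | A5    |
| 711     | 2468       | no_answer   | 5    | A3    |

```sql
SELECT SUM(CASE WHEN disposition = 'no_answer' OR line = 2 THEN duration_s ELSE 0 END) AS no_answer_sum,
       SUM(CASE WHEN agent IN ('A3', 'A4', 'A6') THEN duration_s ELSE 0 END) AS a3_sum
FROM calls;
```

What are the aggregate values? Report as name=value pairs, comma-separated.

no_answer_sum=4842, a3_sum=16653

[no_answer_sum: disposition = 'no_answer' OR line = 2]
call_id=700: ✗
call_id=701: ✗
call_id=702: ✓ → 127
call_id=703: ✗
call_id=704: ✗
call_id=705: ✓ → 2247
call_id=706: ✗
call_id=707: ✗
call_id=708: ✗
call_id=709: ✗
call_id=710: ✗
call_id=711: ✓ → 2468
no_answer_sum = 127 + 2247 + 2468 = 4842
—
[a3_sum: agent IN ('A3', 'A4', 'A6')]
call_id=700: ✓ → 2306
call_id=701: ✗
call_id=702: ✗
call_id=703: ✗
call_id=704: ✓ → 2289
call_id=705: ✓ → 2247
call_id=706: ✓ → 2809
call_id=707: ✓ → 3229
call_id=708: ✓ → 1305
call_id=709: ✗
call_id=710: ✗
call_id=711: ✓ → 2468
a3_sum = 2306 + 2289 + 2247 + 2809 + 3229 + 1305 + 2468 = 16653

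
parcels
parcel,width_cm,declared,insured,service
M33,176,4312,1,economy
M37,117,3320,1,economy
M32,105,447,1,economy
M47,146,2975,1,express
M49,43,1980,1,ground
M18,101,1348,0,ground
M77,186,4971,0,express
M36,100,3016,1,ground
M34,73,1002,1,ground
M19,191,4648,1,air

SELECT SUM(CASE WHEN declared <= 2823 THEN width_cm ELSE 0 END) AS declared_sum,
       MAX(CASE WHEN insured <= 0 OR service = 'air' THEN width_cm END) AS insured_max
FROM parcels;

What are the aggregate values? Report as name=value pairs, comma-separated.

declared_sum=322, insured_max=191

[declared_sum: declared <= 2823]
parcel=M33: ✗
parcel=M37: ✗
parcel=M32: ✓ → 105
parcel=M47: ✗
parcel=M49: ✓ → 43
parcel=M18: ✓ → 101
parcel=M77: ✗
parcel=M36: ✗
parcel=M34: ✓ → 73
parcel=M19: ✗
declared_sum = 105 + 43 + 101 + 73 = 322
—
[insured_max: insured <= 0 OR service = 'air']
parcel=M33: ✗
parcel=M37: ✗
parcel=M32: ✗
parcel=M47: ✗
parcel=M49: ✗
parcel=M18: ✓ → 101
parcel=M77: ✓ → 186
parcel=M36: ✗
parcel=M34: ✗
parcel=M19: ✓ → 191
insured_max = MAX(101, 186, 191) = 191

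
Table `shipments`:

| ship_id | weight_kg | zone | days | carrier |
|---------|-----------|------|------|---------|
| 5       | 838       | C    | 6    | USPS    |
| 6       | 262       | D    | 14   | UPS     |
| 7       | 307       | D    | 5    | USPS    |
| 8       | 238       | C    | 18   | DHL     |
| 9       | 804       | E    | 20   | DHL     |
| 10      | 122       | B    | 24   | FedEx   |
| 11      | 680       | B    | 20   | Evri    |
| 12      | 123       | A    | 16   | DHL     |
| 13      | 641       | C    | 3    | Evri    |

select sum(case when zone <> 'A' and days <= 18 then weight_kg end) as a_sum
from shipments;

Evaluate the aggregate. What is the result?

2286

ship_id=5: ✓ → 838
ship_id=6: ✓ → 262
ship_id=7: ✓ → 307
ship_id=8: ✓ → 238
ship_id=9: ✗
ship_id=10: ✗
ship_id=11: ✗
ship_id=12: ✗
ship_id=13: ✓ → 641
a_sum = 838 + 262 + 307 + 238 + 641 = 2286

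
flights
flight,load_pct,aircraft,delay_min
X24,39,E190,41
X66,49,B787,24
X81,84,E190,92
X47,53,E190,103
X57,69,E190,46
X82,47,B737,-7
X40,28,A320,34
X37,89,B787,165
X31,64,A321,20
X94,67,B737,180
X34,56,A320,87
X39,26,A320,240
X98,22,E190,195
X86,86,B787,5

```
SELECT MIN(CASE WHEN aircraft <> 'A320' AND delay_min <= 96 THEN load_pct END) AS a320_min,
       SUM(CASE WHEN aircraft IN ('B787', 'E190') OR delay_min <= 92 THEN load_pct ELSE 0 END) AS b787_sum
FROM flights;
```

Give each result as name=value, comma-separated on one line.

a320_min=39, b787_sum=686

[a320_min: aircraft <> 'A320' AND delay_min <= 96]
flight=X24: ✓ → 39
flight=X66: ✓ → 49
flight=X81: ✓ → 84
flight=X47: ✗
flight=X57: ✓ → 69
flight=X82: ✓ → 47
flight=X40: ✗
flight=X37: ✗
flight=X31: ✓ → 64
flight=X94: ✗
flight=X34: ✗
flight=X39: ✗
flight=X98: ✗
flight=X86: ✓ → 86
a320_min = MIN(39, 49, 84, 69, 47, 64, 86) = 39
—
[b787_sum: aircraft IN ('B787', 'E190') OR delay_min <= 92]
flight=X24: ✓ → 39
flight=X66: ✓ → 49
flight=X81: ✓ → 84
flight=X47: ✓ → 53
flight=X57: ✓ → 69
flight=X82: ✓ → 47
flight=X40: ✓ → 28
flight=X37: ✓ → 89
flight=X31: ✓ → 64
flight=X94: ✗
flight=X34: ✓ → 56
flight=X39: ✗
flight=X98: ✓ → 22
flight=X86: ✓ → 86
b787_sum = 39 + 49 + 84 + 53 + 69 + 47 + 28 + 89 + 64 + 56 + 22 + 86 = 686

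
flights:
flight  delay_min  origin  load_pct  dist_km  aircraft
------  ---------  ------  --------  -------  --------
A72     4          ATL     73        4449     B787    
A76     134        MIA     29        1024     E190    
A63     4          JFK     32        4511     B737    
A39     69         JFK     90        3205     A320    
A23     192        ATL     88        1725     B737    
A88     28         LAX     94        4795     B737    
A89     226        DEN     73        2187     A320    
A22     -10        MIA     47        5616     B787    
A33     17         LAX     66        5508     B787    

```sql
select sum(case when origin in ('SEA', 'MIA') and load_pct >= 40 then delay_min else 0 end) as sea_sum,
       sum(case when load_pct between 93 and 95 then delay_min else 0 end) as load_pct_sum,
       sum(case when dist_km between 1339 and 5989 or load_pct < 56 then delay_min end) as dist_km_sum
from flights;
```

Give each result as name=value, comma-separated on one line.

sea_sum=-10, load_pct_sum=28, dist_km_sum=664

[sea_sum: origin in ('SEA', 'MIA') and load_pct >= 40]
flight=A72: ✗
flight=A76: ✗
flight=A63: ✗
flight=A39: ✗
flight=A23: ✗
flight=A88: ✗
flight=A89: ✗
flight=A22: ✓ → -10
flight=A33: ✗
sea_sum = -10
—
[load_pct_sum: load_pct between 93 and 95]
flight=A72: ✗
flight=A76: ✗
flight=A63: ✗
flight=A39: ✗
flight=A23: ✗
flight=A88: ✓ → 28
flight=A89: ✗
flight=A22: ✗
flight=A33: ✗
load_pct_sum = 28
—
[dist_km_sum: dist_km between 1339 and 5989 or load_pct < 56]
flight=A72: ✓ → 4
flight=A76: ✓ → 134
flight=A63: ✓ → 4
flight=A39: ✓ → 69
flight=A23: ✓ → 192
flight=A88: ✓ → 28
flight=A89: ✓ → 226
flight=A22: ✓ → -10
flight=A33: ✓ → 17
dist_km_sum = 4 + 134 + 4 + 69 + 192 + 28 + 226 + -10 + 17 = 664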